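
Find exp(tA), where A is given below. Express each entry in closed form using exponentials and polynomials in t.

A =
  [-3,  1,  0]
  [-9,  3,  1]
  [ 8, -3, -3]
e^{tA} =
  [-5*t^2*exp(-t)/2 - 2*t*exp(-t) + exp(-t), t^2*exp(-t) + t*exp(-t), t^2*exp(-t)/2]
  [-5*t^2*exp(-t) - 9*t*exp(-t), 2*t^2*exp(-t) + 4*t*exp(-t) + exp(-t), t^2*exp(-t) + t*exp(-t)]
  [-5*t^2*exp(-t)/2 + 8*t*exp(-t), t^2*exp(-t) - 3*t*exp(-t), t^2*exp(-t)/2 - 2*t*exp(-t) + exp(-t)]

Strategy: write A = P · J · P⁻¹ where J is a Jordan canonical form, so e^{tA} = P · e^{tJ} · P⁻¹, and e^{tJ} can be computed block-by-block.

A has Jordan form
J =
  [-1,  1,  0]
  [ 0, -1,  1]
  [ 0,  0, -1]
(up to reordering of blocks).

Per-block formulas:
  For a 3×3 Jordan block J_3(-1): exp(t · J_3(-1)) = e^(-1t)·(I + t·N + (t^2/2)·N^2), where N is the 3×3 nilpotent shift.

After assembling e^{tJ} and conjugating by P, we get:

e^{tA} =
  [-5*t^2*exp(-t)/2 - 2*t*exp(-t) + exp(-t), t^2*exp(-t) + t*exp(-t), t^2*exp(-t)/2]
  [-5*t^2*exp(-t) - 9*t*exp(-t), 2*t^2*exp(-t) + 4*t*exp(-t) + exp(-t), t^2*exp(-t) + t*exp(-t)]
  [-5*t^2*exp(-t)/2 + 8*t*exp(-t), t^2*exp(-t) - 3*t*exp(-t), t^2*exp(-t)/2 - 2*t*exp(-t) + exp(-t)]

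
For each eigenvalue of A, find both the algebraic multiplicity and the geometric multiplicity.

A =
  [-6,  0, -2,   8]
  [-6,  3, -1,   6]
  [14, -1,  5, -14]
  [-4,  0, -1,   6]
λ = 2: alg = 4, geom = 2

Step 1 — factor the characteristic polynomial to read off the algebraic multiplicities:
  χ_A(x) = (x - 2)^4

Step 2 — compute geometric multiplicities via the rank-nullity identity g(λ) = n − rank(A − λI):
  rank(A − (2)·I) = 2, so dim ker(A − (2)·I) = n − 2 = 2

Summary:
  λ = 2: algebraic multiplicity = 4, geometric multiplicity = 2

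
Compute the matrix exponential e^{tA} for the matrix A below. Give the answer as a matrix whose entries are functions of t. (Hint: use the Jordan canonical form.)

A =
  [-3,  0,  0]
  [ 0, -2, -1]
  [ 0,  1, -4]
e^{tA} =
  [exp(-3*t), 0, 0]
  [0, t*exp(-3*t) + exp(-3*t), -t*exp(-3*t)]
  [0, t*exp(-3*t), -t*exp(-3*t) + exp(-3*t)]

Strategy: write A = P · J · P⁻¹ where J is a Jordan canonical form, so e^{tA} = P · e^{tJ} · P⁻¹, and e^{tJ} can be computed block-by-block.

A has Jordan form
J =
  [-3,  1,  0]
  [ 0, -3,  0]
  [ 0,  0, -3]
(up to reordering of blocks).

Per-block formulas:
  For a 1×1 block at λ = -3: exp(t · [-3]) = [e^(-3t)].
  For a 2×2 Jordan block J_2(-3): exp(t · J_2(-3)) = e^(-3t)·(I + t·N), where N is the 2×2 nilpotent shift.

After assembling e^{tJ} and conjugating by P, we get:

e^{tA} =
  [exp(-3*t), 0, 0]
  [0, t*exp(-3*t) + exp(-3*t), -t*exp(-3*t)]
  [0, t*exp(-3*t), -t*exp(-3*t) + exp(-3*t)]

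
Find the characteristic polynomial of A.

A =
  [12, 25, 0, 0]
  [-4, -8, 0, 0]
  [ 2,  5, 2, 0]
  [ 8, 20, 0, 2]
x^4 - 8*x^3 + 24*x^2 - 32*x + 16

Expanding det(x·I − A) (e.g. by cofactor expansion or by noting that A is similar to its Jordan form J, which has the same characteristic polynomial as A) gives
  χ_A(x) = x^4 - 8*x^3 + 24*x^2 - 32*x + 16
which factors as (x - 2)^4. The eigenvalues (with algebraic multiplicities) are λ = 2 with multiplicity 4.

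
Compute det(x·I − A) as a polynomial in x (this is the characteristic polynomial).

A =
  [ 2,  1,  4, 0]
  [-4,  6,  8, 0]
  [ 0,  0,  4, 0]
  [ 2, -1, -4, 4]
x^4 - 16*x^3 + 96*x^2 - 256*x + 256

Expanding det(x·I − A) (e.g. by cofactor expansion or by noting that A is similar to its Jordan form J, which has the same characteristic polynomial as A) gives
  χ_A(x) = x^4 - 16*x^3 + 96*x^2 - 256*x + 256
which factors as (x - 4)^4. The eigenvalues (with algebraic multiplicities) are λ = 4 with multiplicity 4.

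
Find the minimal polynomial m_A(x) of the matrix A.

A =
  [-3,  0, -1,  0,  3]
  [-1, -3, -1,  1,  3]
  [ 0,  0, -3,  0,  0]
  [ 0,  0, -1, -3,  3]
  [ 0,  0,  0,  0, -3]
x^2 + 6*x + 9

The characteristic polynomial is χ_A(x) = (x + 3)^5, so the eigenvalues are known. The minimal polynomial is
  m_A(x) = Π_λ (x − λ)^{k_λ}
where k_λ is the size of the *largest* Jordan block for λ (equivalently, the smallest k with (A − λI)^k v = 0 for every generalised eigenvector v of λ).

  λ = -3: largest Jordan block has size 2, contributing (x + 3)^2

So m_A(x) = (x + 3)^2 = x^2 + 6*x + 9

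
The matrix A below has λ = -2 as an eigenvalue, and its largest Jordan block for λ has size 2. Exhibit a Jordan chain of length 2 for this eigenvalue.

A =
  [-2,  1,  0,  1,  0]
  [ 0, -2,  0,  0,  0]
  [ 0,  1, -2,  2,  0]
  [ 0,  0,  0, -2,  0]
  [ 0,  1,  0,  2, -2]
A Jordan chain for λ = -2 of length 2:
v_1 = (1, 0, 1, 0, 1)ᵀ
v_2 = (0, 1, 0, 0, 0)ᵀ

Let N = A − (-2)·I. We want v_2 with N^2 v_2 = 0 but N^1 v_2 ≠ 0; then v_{j-1} := N · v_j for j = 2, …, 2.

Pick v_2 = (0, 1, 0, 0, 0)ᵀ.
Then v_1 = N · v_2 = (1, 0, 1, 0, 1)ᵀ.

Sanity check: (A − (-2)·I) v_1 = (0, 0, 0, 0, 0)ᵀ = 0. ✓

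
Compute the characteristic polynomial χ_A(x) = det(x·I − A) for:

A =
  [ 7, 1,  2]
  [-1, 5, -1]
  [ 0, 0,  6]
x^3 - 18*x^2 + 108*x - 216

Expanding det(x·I − A) (e.g. by cofactor expansion or by noting that A is similar to its Jordan form J, which has the same characteristic polynomial as A) gives
  χ_A(x) = x^3 - 18*x^2 + 108*x - 216
which factors as (x - 6)^3. The eigenvalues (with algebraic multiplicities) are λ = 6 with multiplicity 3.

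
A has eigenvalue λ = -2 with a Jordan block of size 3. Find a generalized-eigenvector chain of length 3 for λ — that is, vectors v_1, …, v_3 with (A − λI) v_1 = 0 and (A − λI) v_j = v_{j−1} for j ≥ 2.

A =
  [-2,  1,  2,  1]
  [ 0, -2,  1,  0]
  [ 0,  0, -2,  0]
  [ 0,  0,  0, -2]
A Jordan chain for λ = -2 of length 3:
v_1 = (1, 0, 0, 0)ᵀ
v_2 = (2, 1, 0, 0)ᵀ
v_3 = (0, 0, 1, 0)ᵀ

Let N = A − (-2)·I. We want v_3 with N^3 v_3 = 0 but N^2 v_3 ≠ 0; then v_{j-1} := N · v_j for j = 3, …, 2.

Pick v_3 = (0, 0, 1, 0)ᵀ.
Then v_2 = N · v_3 = (2, 1, 0, 0)ᵀ.
Then v_1 = N · v_2 = (1, 0, 0, 0)ᵀ.

Sanity check: (A − (-2)·I) v_1 = (0, 0, 0, 0)ᵀ = 0. ✓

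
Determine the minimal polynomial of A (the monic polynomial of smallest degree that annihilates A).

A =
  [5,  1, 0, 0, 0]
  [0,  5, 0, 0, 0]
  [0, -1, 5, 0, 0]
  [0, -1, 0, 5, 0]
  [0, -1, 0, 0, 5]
x^2 - 10*x + 25

The characteristic polynomial is χ_A(x) = (x - 5)^5, so the eigenvalues are known. The minimal polynomial is
  m_A(x) = Π_λ (x − λ)^{k_λ}
where k_λ is the size of the *largest* Jordan block for λ (equivalently, the smallest k with (A − λI)^k v = 0 for every generalised eigenvector v of λ).

  λ = 5: largest Jordan block has size 2, contributing (x − 5)^2

So m_A(x) = (x - 5)^2 = x^2 - 10*x + 25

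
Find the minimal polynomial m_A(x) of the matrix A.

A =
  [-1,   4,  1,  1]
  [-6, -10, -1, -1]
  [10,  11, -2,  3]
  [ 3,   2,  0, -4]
x^4 + 17*x^3 + 108*x^2 + 304*x + 320

The characteristic polynomial is χ_A(x) = (x + 4)^3*(x + 5), so the eigenvalues are known. The minimal polynomial is
  m_A(x) = Π_λ (x − λ)^{k_λ}
where k_λ is the size of the *largest* Jordan block for λ (equivalently, the smallest k with (A − λI)^k v = 0 for every generalised eigenvector v of λ).

  λ = -5: largest Jordan block has size 1, contributing (x + 5)
  λ = -4: largest Jordan block has size 3, contributing (x + 4)^3

So m_A(x) = (x + 4)^3*(x + 5) = x^4 + 17*x^3 + 108*x^2 + 304*x + 320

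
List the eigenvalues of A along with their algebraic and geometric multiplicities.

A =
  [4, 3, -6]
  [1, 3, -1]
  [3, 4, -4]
λ = 1: alg = 3, geom = 1

Step 1 — factor the characteristic polynomial to read off the algebraic multiplicities:
  χ_A(x) = (x - 1)^3

Step 2 — compute geometric multiplicities via the rank-nullity identity g(λ) = n − rank(A − λI):
  rank(A − (1)·I) = 2, so dim ker(A − (1)·I) = n − 2 = 1

Summary:
  λ = 1: algebraic multiplicity = 3, geometric multiplicity = 1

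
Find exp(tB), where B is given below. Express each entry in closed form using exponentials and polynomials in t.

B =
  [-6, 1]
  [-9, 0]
e^{tB} =
  [-3*t*exp(-3*t) + exp(-3*t), t*exp(-3*t)]
  [-9*t*exp(-3*t), 3*t*exp(-3*t) + exp(-3*t)]

Strategy: write B = P · J · P⁻¹ where J is a Jordan canonical form, so e^{tB} = P · e^{tJ} · P⁻¹, and e^{tJ} can be computed block-by-block.

B has Jordan form
J =
  [-3,  1]
  [ 0, -3]
(up to reordering of blocks).

Per-block formulas:
  For a 2×2 Jordan block J_2(-3): exp(t · J_2(-3)) = e^(-3t)·(I + t·N), where N is the 2×2 nilpotent shift.

After assembling e^{tJ} and conjugating by P, we get:

e^{tB} =
  [-3*t*exp(-3*t) + exp(-3*t), t*exp(-3*t)]
  [-9*t*exp(-3*t), 3*t*exp(-3*t) + exp(-3*t)]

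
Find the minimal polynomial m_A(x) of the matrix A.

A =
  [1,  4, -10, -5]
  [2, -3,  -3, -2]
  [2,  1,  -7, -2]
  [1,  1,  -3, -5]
x^4 + 14*x^3 + 72*x^2 + 160*x + 128

The characteristic polynomial is χ_A(x) = (x + 2)*(x + 4)^3, so the eigenvalues are known. The minimal polynomial is
  m_A(x) = Π_λ (x − λ)^{k_λ}
where k_λ is the size of the *largest* Jordan block for λ (equivalently, the smallest k with (A − λI)^k v = 0 for every generalised eigenvector v of λ).

  λ = -4: largest Jordan block has size 3, contributing (x + 4)^3
  λ = -2: largest Jordan block has size 1, contributing (x + 2)

So m_A(x) = (x + 2)*(x + 4)^3 = x^4 + 14*x^3 + 72*x^2 + 160*x + 128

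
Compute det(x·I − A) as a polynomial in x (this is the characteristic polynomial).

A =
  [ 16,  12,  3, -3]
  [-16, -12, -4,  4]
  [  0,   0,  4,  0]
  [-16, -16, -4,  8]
x^4 - 16*x^3 + 96*x^2 - 256*x + 256

Expanding det(x·I − A) (e.g. by cofactor expansion or by noting that A is similar to its Jordan form J, which has the same characteristic polynomial as A) gives
  χ_A(x) = x^4 - 16*x^3 + 96*x^2 - 256*x + 256
which factors as (x - 4)^4. The eigenvalues (with algebraic multiplicities) are λ = 4 with multiplicity 4.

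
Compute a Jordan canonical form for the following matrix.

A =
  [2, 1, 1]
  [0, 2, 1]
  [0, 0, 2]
J_3(2)

The characteristic polynomial is
  det(x·I − A) = x^3 - 6*x^2 + 12*x - 8 = (x - 2)^3

Eigenvalues and multiplicities (the geometric multiplicity of λ is n − rank(A − λI), which equals the number of Jordan blocks for λ):
  λ = 2: algebraic multiplicity = 3, geometric multiplicity = 1

Determining the block sizes for each eigenvalue:
  λ = 2: one block (gm = 1), so the single block has size am = 3 → block sizes [3]

Assembling the blocks gives a Jordan form
J =
  [2, 1, 0]
  [0, 2, 1]
  [0, 0, 2]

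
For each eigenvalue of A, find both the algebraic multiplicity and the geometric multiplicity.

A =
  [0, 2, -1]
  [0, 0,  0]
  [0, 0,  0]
λ = 0: alg = 3, geom = 2

Step 1 — factor the characteristic polynomial to read off the algebraic multiplicities:
  χ_A(x) = x^3

Step 2 — compute geometric multiplicities via the rank-nullity identity g(λ) = n − rank(A − λI):
  rank(A − (0)·I) = 1, so dim ker(A − (0)·I) = n − 1 = 2

Summary:
  λ = 0: algebraic multiplicity = 3, geometric multiplicity = 2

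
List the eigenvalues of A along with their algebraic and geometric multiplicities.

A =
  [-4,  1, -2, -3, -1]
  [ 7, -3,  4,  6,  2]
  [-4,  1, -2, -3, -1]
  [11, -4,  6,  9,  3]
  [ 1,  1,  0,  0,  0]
λ = 0: alg = 5, geom = 3

Step 1 — factor the characteristic polynomial to read off the algebraic multiplicities:
  χ_A(x) = x^5

Step 2 — compute geometric multiplicities via the rank-nullity identity g(λ) = n − rank(A − λI):
  rank(A − (0)·I) = 2, so dim ker(A − (0)·I) = n − 2 = 3

Summary:
  λ = 0: algebraic multiplicity = 5, geometric multiplicity = 3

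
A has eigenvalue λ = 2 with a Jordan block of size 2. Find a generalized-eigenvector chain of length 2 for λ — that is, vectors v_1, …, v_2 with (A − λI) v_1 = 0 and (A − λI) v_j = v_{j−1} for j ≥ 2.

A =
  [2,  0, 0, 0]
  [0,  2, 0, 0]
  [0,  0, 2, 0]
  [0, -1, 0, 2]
A Jordan chain for λ = 2 of length 2:
v_1 = (0, 0, 0, -1)ᵀ
v_2 = (0, 1, 0, 0)ᵀ

Let N = A − (2)·I. We want v_2 with N^2 v_2 = 0 but N^1 v_2 ≠ 0; then v_{j-1} := N · v_j for j = 2, …, 2.

Pick v_2 = (0, 1, 0, 0)ᵀ.
Then v_1 = N · v_2 = (0, 0, 0, -1)ᵀ.

Sanity check: (A − (2)·I) v_1 = (0, 0, 0, 0)ᵀ = 0. ✓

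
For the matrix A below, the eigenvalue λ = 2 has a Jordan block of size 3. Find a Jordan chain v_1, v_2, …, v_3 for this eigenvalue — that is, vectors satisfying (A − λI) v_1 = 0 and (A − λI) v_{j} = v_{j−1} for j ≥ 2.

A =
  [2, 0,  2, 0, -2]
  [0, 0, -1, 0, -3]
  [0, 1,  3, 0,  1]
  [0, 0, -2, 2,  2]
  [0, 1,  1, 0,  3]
A Jordan chain for λ = 2 of length 3:
v_1 = (0, -2, 1, 0, 1)ᵀ
v_2 = (2, -1, 1, -2, 1)ᵀ
v_3 = (0, 0, 1, 0, 0)ᵀ

Let N = A − (2)·I. We want v_3 with N^3 v_3 = 0 but N^2 v_3 ≠ 0; then v_{j-1} := N · v_j for j = 3, …, 2.

Pick v_3 = (0, 0, 1, 0, 0)ᵀ.
Then v_2 = N · v_3 = (2, -1, 1, -2, 1)ᵀ.
Then v_1 = N · v_2 = (0, -2, 1, 0, 1)ᵀ.

Sanity check: (A − (2)·I) v_1 = (0, 0, 0, 0, 0)ᵀ = 0. ✓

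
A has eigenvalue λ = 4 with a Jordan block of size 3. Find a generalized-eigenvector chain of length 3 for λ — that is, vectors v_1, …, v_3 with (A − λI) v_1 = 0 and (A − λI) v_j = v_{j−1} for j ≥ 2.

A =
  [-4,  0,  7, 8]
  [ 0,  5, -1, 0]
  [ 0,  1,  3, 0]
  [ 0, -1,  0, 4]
A Jordan chain for λ = 4 of length 3:
v_1 = (-1, 0, 0, -1)ᵀ
v_2 = (0, 1, 1, -1)ᵀ
v_3 = (0, 1, 0, 0)ᵀ

Let N = A − (4)·I. We want v_3 with N^3 v_3 = 0 but N^2 v_3 ≠ 0; then v_{j-1} := N · v_j for j = 3, …, 2.

Pick v_3 = (0, 1, 0, 0)ᵀ.
Then v_2 = N · v_3 = (0, 1, 1, -1)ᵀ.
Then v_1 = N · v_2 = (-1, 0, 0, -1)ᵀ.

Sanity check: (A − (4)·I) v_1 = (0, 0, 0, 0)ᵀ = 0. ✓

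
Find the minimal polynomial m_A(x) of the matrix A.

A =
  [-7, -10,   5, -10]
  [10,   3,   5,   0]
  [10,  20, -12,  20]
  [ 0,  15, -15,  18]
x^2 - x - 6

The characteristic polynomial is χ_A(x) = (x - 3)^2*(x + 2)^2, so the eigenvalues are known. The minimal polynomial is
  m_A(x) = Π_λ (x − λ)^{k_λ}
where k_λ is the size of the *largest* Jordan block for λ (equivalently, the smallest k with (A − λI)^k v = 0 for every generalised eigenvector v of λ).

  λ = -2: largest Jordan block has size 1, contributing (x + 2)
  λ = 3: largest Jordan block has size 1, contributing (x − 3)

So m_A(x) = (x - 3)*(x + 2) = x^2 - x - 6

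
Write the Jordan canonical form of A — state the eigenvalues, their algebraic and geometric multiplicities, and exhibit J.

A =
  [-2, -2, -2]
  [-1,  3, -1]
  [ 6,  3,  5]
J_3(2)

The characteristic polynomial is
  det(x·I − A) = x^3 - 6*x^2 + 12*x - 8 = (x - 2)^3

Eigenvalues and multiplicities (the geometric multiplicity of λ is n − rank(A − λI), which equals the number of Jordan blocks for λ):
  λ = 2: algebraic multiplicity = 3, geometric multiplicity = 1

Determining the block sizes for each eigenvalue:
  λ = 2: one block (gm = 1), so the single block has size am = 3 → block sizes [3]

Assembling the blocks gives a Jordan form
J =
  [2, 1, 0]
  [0, 2, 1]
  [0, 0, 2]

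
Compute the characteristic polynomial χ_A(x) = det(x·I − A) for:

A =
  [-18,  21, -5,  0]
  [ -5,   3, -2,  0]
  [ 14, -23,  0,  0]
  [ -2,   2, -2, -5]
x^4 + 20*x^3 + 150*x^2 + 500*x + 625

Expanding det(x·I − A) (e.g. by cofactor expansion or by noting that A is similar to its Jordan form J, which has the same characteristic polynomial as A) gives
  χ_A(x) = x^4 + 20*x^3 + 150*x^2 + 500*x + 625
which factors as (x + 5)^4. The eigenvalues (with algebraic multiplicities) are λ = -5 with multiplicity 4.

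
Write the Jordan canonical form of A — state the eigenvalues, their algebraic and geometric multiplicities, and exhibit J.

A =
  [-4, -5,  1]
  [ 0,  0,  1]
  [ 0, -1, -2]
J_1(-4) ⊕ J_2(-1)

The characteristic polynomial is
  det(x·I − A) = x^3 + 6*x^2 + 9*x + 4 = (x + 1)^2*(x + 4)

Eigenvalues and multiplicities (the geometric multiplicity of λ is n − rank(A − λI), which equals the number of Jordan blocks for λ):
  λ = -4: algebraic multiplicity = 1, geometric multiplicity = 1
  λ = -1: algebraic multiplicity = 2, geometric multiplicity = 1

Determining the block sizes for each eigenvalue:
  λ = -4: one block (gm = 1), so the single block has size am = 1 → block sizes [1]
  λ = -1: one block (gm = 1), so the single block has size am = 2 → block sizes [2]

Assembling the blocks gives a Jordan form
J =
  [-4,  0,  0]
  [ 0, -1,  1]
  [ 0,  0, -1]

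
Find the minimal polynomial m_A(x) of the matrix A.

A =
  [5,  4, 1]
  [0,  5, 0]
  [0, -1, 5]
x^3 - 15*x^2 + 75*x - 125

The characteristic polynomial is χ_A(x) = (x - 5)^3, so the eigenvalues are known. The minimal polynomial is
  m_A(x) = Π_λ (x − λ)^{k_λ}
where k_λ is the size of the *largest* Jordan block for λ (equivalently, the smallest k with (A − λI)^k v = 0 for every generalised eigenvector v of λ).

  λ = 5: largest Jordan block has size 3, contributing (x − 5)^3

So m_A(x) = (x - 5)^3 = x^3 - 15*x^2 + 75*x - 125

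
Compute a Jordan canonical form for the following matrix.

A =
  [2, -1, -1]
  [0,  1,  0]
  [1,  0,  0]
J_3(1)

The characteristic polynomial is
  det(x·I − A) = x^3 - 3*x^2 + 3*x - 1 = (x - 1)^3

Eigenvalues and multiplicities (the geometric multiplicity of λ is n − rank(A − λI), which equals the number of Jordan blocks for λ):
  λ = 1: algebraic multiplicity = 3, geometric multiplicity = 1

Determining the block sizes for each eigenvalue:
  λ = 1: one block (gm = 1), so the single block has size am = 3 → block sizes [3]

Assembling the blocks gives a Jordan form
J =
  [1, 1, 0]
  [0, 1, 1]
  [0, 0, 1]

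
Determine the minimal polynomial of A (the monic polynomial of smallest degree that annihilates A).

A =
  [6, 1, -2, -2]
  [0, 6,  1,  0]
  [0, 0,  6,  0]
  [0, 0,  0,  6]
x^3 - 18*x^2 + 108*x - 216

The characteristic polynomial is χ_A(x) = (x - 6)^4, so the eigenvalues are known. The minimal polynomial is
  m_A(x) = Π_λ (x − λ)^{k_λ}
where k_λ is the size of the *largest* Jordan block for λ (equivalently, the smallest k with (A − λI)^k v = 0 for every generalised eigenvector v of λ).

  λ = 6: largest Jordan block has size 3, contributing (x − 6)^3

So m_A(x) = (x - 6)^3 = x^3 - 18*x^2 + 108*x - 216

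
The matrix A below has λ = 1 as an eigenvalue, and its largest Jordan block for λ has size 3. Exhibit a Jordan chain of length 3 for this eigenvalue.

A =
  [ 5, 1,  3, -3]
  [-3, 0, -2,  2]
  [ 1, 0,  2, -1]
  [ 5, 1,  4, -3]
A Jordan chain for λ = 1 of length 3:
v_1 = (1, -1, 0, 1)ᵀ
v_2 = (4, -3, 1, 5)ᵀ
v_3 = (1, 0, 0, 0)ᵀ

Let N = A − (1)·I. We want v_3 with N^3 v_3 = 0 but N^2 v_3 ≠ 0; then v_{j-1} := N · v_j for j = 3, …, 2.

Pick v_3 = (1, 0, 0, 0)ᵀ.
Then v_2 = N · v_3 = (4, -3, 1, 5)ᵀ.
Then v_1 = N · v_2 = (1, -1, 0, 1)ᵀ.

Sanity check: (A − (1)·I) v_1 = (0, 0, 0, 0)ᵀ = 0. ✓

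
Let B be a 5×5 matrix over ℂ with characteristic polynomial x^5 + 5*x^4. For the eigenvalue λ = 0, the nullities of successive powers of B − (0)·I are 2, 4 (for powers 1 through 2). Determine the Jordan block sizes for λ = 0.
Block sizes for λ = 0: [2, 2]

From the dimensions of kernels of powers, the number of Jordan blocks of size at least j is d_j − d_{j−1} where d_j = dim ker(N^j) (with d_0 = 0). Computing the differences gives [2, 2].
The number of blocks of size exactly k is (#blocks of size ≥ k) − (#blocks of size ≥ k + 1), so the partition is: 2 block(s) of size 2.
In nonincreasing order the block sizes are [2, 2].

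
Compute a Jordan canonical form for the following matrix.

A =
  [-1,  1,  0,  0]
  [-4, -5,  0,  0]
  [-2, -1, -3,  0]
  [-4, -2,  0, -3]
J_2(-3) ⊕ J_1(-3) ⊕ J_1(-3)

The characteristic polynomial is
  det(x·I − A) = x^4 + 12*x^3 + 54*x^2 + 108*x + 81 = (x + 3)^4

Eigenvalues and multiplicities (the geometric multiplicity of λ is n − rank(A − λI), which equals the number of Jordan blocks for λ):
  λ = -3: algebraic multiplicity = 4, geometric multiplicity = 3

Determining the block sizes for each eigenvalue:
  λ = -3: 3 blocks summing to 4 forces exactly one block of size 2 and the rest size 1 → block sizes [2, 1, 1]

Assembling the blocks gives a Jordan form
J =
  [-3,  1,  0,  0]
  [ 0, -3,  0,  0]
  [ 0,  0, -3,  0]
  [ 0,  0,  0, -3]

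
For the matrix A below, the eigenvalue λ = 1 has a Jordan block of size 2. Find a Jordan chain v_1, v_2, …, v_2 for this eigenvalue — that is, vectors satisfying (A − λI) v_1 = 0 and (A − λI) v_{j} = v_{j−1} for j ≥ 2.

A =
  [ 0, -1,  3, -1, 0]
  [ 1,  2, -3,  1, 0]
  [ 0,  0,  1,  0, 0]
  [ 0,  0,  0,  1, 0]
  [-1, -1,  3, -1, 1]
A Jordan chain for λ = 1 of length 2:
v_1 = (-1, 1, 0, 0, -1)ᵀ
v_2 = (1, 0, 0, 0, 0)ᵀ

Let N = A − (1)·I. We want v_2 with N^2 v_2 = 0 but N^1 v_2 ≠ 0; then v_{j-1} := N · v_j for j = 2, …, 2.

Pick v_2 = (1, 0, 0, 0, 0)ᵀ.
Then v_1 = N · v_2 = (-1, 1, 0, 0, -1)ᵀ.

Sanity check: (A − (1)·I) v_1 = (0, 0, 0, 0, 0)ᵀ = 0. ✓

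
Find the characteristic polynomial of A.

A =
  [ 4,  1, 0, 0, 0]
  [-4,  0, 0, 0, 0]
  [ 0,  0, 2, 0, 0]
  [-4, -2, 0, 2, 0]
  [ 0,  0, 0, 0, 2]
x^5 - 10*x^4 + 40*x^3 - 80*x^2 + 80*x - 32

Expanding det(x·I − A) (e.g. by cofactor expansion or by noting that A is similar to its Jordan form J, which has the same characteristic polynomial as A) gives
  χ_A(x) = x^5 - 10*x^4 + 40*x^3 - 80*x^2 + 80*x - 32
which factors as (x - 2)^5. The eigenvalues (with algebraic multiplicities) are λ = 2 with multiplicity 5.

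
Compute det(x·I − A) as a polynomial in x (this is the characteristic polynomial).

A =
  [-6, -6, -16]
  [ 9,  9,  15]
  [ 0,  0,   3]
x^3 - 6*x^2 + 9*x

Expanding det(x·I − A) (e.g. by cofactor expansion or by noting that A is similar to its Jordan form J, which has the same characteristic polynomial as A) gives
  χ_A(x) = x^3 - 6*x^2 + 9*x
which factors as x*(x - 3)^2. The eigenvalues (with algebraic multiplicities) are λ = 0 with multiplicity 1, λ = 3 with multiplicity 2.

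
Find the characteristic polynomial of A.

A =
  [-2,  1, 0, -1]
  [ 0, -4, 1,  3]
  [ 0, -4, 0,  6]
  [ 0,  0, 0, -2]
x^4 + 8*x^3 + 24*x^2 + 32*x + 16

Expanding det(x·I − A) (e.g. by cofactor expansion or by noting that A is similar to its Jordan form J, which has the same characteristic polynomial as A) gives
  χ_A(x) = x^4 + 8*x^3 + 24*x^2 + 32*x + 16
which factors as (x + 2)^4. The eigenvalues (with algebraic multiplicities) are λ = -2 with multiplicity 4.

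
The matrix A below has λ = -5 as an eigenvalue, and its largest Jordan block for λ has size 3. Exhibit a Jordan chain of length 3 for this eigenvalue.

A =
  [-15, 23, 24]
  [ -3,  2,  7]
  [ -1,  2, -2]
A Jordan chain for λ = -5 of length 3:
v_1 = (7, 2, 1)ᵀ
v_2 = (-10, -3, -1)ᵀ
v_3 = (1, 0, 0)ᵀ

Let N = A − (-5)·I. We want v_3 with N^3 v_3 = 0 but N^2 v_3 ≠ 0; then v_{j-1} := N · v_j for j = 3, …, 2.

Pick v_3 = (1, 0, 0)ᵀ.
Then v_2 = N · v_3 = (-10, -3, -1)ᵀ.
Then v_1 = N · v_2 = (7, 2, 1)ᵀ.

Sanity check: (A − (-5)·I) v_1 = (0, 0, 0)ᵀ = 0. ✓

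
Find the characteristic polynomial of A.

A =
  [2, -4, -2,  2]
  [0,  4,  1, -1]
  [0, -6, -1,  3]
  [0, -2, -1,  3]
x^4 - 8*x^3 + 24*x^2 - 32*x + 16

Expanding det(x·I − A) (e.g. by cofactor expansion or by noting that A is similar to its Jordan form J, which has the same characteristic polynomial as A) gives
  χ_A(x) = x^4 - 8*x^3 + 24*x^2 - 32*x + 16
which factors as (x - 2)^4. The eigenvalues (with algebraic multiplicities) are λ = 2 with multiplicity 4.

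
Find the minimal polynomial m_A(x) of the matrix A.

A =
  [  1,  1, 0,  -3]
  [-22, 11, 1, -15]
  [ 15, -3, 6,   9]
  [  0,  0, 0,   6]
x^3 - 18*x^2 + 108*x - 216

The characteristic polynomial is χ_A(x) = (x - 6)^4, so the eigenvalues are known. The minimal polynomial is
  m_A(x) = Π_λ (x − λ)^{k_λ}
where k_λ is the size of the *largest* Jordan block for λ (equivalently, the smallest k with (A − λI)^k v = 0 for every generalised eigenvector v of λ).

  λ = 6: largest Jordan block has size 3, contributing (x − 6)^3

So m_A(x) = (x - 6)^3 = x^3 - 18*x^2 + 108*x - 216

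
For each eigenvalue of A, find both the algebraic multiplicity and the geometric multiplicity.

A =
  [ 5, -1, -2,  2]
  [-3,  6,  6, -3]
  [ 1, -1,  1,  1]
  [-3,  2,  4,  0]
λ = 3: alg = 4, geom = 2

Step 1 — factor the characteristic polynomial to read off the algebraic multiplicities:
  χ_A(x) = (x - 3)^4

Step 2 — compute geometric multiplicities via the rank-nullity identity g(λ) = n − rank(A − λI):
  rank(A − (3)·I) = 2, so dim ker(A − (3)·I) = n − 2 = 2

Summary:
  λ = 3: algebraic multiplicity = 4, geometric multiplicity = 2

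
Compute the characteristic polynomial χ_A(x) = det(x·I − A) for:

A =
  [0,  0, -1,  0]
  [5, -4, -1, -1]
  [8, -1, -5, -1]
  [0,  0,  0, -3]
x^4 + 12*x^3 + 54*x^2 + 108*x + 81

Expanding det(x·I − A) (e.g. by cofactor expansion or by noting that A is similar to its Jordan form J, which has the same characteristic polynomial as A) gives
  χ_A(x) = x^4 + 12*x^3 + 54*x^2 + 108*x + 81
which factors as (x + 3)^4. The eigenvalues (with algebraic multiplicities) are λ = -3 with multiplicity 4.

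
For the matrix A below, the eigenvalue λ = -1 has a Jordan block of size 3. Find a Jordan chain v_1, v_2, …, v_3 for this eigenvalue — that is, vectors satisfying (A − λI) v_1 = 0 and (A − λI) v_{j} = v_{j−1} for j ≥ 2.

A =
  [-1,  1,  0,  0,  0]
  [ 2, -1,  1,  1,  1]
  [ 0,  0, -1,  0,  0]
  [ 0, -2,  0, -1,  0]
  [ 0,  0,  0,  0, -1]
A Jordan chain for λ = -1 of length 3:
v_1 = (2, 0, 0, -4, 0)ᵀ
v_2 = (0, 2, 0, 0, 0)ᵀ
v_3 = (1, 0, 0, 0, 0)ᵀ

Let N = A − (-1)·I. We want v_3 with N^3 v_3 = 0 but N^2 v_3 ≠ 0; then v_{j-1} := N · v_j for j = 3, …, 2.

Pick v_3 = (1, 0, 0, 0, 0)ᵀ.
Then v_2 = N · v_3 = (0, 2, 0, 0, 0)ᵀ.
Then v_1 = N · v_2 = (2, 0, 0, -4, 0)ᵀ.

Sanity check: (A − (-1)·I) v_1 = (0, 0, 0, 0, 0)ᵀ = 0. ✓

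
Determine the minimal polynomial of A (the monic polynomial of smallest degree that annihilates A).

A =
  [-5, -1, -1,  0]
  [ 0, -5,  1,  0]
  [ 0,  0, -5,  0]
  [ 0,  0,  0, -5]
x^3 + 15*x^2 + 75*x + 125

The characteristic polynomial is χ_A(x) = (x + 5)^4, so the eigenvalues are known. The minimal polynomial is
  m_A(x) = Π_λ (x − λ)^{k_λ}
where k_λ is the size of the *largest* Jordan block for λ (equivalently, the smallest k with (A − λI)^k v = 0 for every generalised eigenvector v of λ).

  λ = -5: largest Jordan block has size 3, contributing (x + 5)^3

So m_A(x) = (x + 5)^3 = x^3 + 15*x^2 + 75*x + 125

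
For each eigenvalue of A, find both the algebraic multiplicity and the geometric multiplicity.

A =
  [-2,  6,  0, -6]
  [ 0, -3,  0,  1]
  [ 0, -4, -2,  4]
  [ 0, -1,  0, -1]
λ = -2: alg = 4, geom = 3

Step 1 — factor the characteristic polynomial to read off the algebraic multiplicities:
  χ_A(x) = (x + 2)^4

Step 2 — compute geometric multiplicities via the rank-nullity identity g(λ) = n − rank(A − λI):
  rank(A − (-2)·I) = 1, so dim ker(A − (-2)·I) = n − 1 = 3

Summary:
  λ = -2: algebraic multiplicity = 4, geometric multiplicity = 3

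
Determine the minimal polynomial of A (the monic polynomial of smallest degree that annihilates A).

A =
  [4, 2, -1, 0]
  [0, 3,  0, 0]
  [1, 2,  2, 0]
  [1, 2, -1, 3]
x^2 - 6*x + 9

The characteristic polynomial is χ_A(x) = (x - 3)^4, so the eigenvalues are known. The minimal polynomial is
  m_A(x) = Π_λ (x − λ)^{k_λ}
where k_λ is the size of the *largest* Jordan block for λ (equivalently, the smallest k with (A − λI)^k v = 0 for every generalised eigenvector v of λ).

  λ = 3: largest Jordan block has size 2, contributing (x − 3)^2

So m_A(x) = (x - 3)^2 = x^2 - 6*x + 9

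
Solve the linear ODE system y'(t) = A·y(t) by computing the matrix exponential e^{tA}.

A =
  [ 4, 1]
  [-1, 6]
e^{tA} =
  [-t*exp(5*t) + exp(5*t), t*exp(5*t)]
  [-t*exp(5*t), t*exp(5*t) + exp(5*t)]

Strategy: write A = P · J · P⁻¹ where J is a Jordan canonical form, so e^{tA} = P · e^{tJ} · P⁻¹, and e^{tJ} can be computed block-by-block.

A has Jordan form
J =
  [5, 1]
  [0, 5]
(up to reordering of blocks).

Per-block formulas:
  For a 2×2 Jordan block J_2(5): exp(t · J_2(5)) = e^(5t)·(I + t·N), where N is the 2×2 nilpotent shift.

After assembling e^{tJ} and conjugating by P, we get:

e^{tA} =
  [-t*exp(5*t) + exp(5*t), t*exp(5*t)]
  [-t*exp(5*t), t*exp(5*t) + exp(5*t)]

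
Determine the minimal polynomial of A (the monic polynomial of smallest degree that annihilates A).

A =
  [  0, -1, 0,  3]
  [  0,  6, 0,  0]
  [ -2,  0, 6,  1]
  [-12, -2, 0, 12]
x^2 - 12*x + 36

The characteristic polynomial is χ_A(x) = (x - 6)^4, so the eigenvalues are known. The minimal polynomial is
  m_A(x) = Π_λ (x − λ)^{k_λ}
where k_λ is the size of the *largest* Jordan block for λ (equivalently, the smallest k with (A − λI)^k v = 0 for every generalised eigenvector v of λ).

  λ = 6: largest Jordan block has size 2, contributing (x − 6)^2

So m_A(x) = (x - 6)^2 = x^2 - 12*x + 36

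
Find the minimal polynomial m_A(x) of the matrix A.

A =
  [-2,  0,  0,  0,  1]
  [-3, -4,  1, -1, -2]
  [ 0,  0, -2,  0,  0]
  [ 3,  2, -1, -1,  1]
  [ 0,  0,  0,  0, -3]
x^2 + 5*x + 6

The characteristic polynomial is χ_A(x) = (x + 2)^3*(x + 3)^2, so the eigenvalues are known. The minimal polynomial is
  m_A(x) = Π_λ (x − λ)^{k_λ}
where k_λ is the size of the *largest* Jordan block for λ (equivalently, the smallest k with (A − λI)^k v = 0 for every generalised eigenvector v of λ).

  λ = -3: largest Jordan block has size 1, contributing (x + 3)
  λ = -2: largest Jordan block has size 1, contributing (x + 2)

So m_A(x) = (x + 2)*(x + 3) = x^2 + 5*x + 6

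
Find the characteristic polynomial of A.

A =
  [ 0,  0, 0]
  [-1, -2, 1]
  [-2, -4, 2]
x^3

Expanding det(x·I − A) (e.g. by cofactor expansion or by noting that A is similar to its Jordan form J, which has the same characteristic polynomial as A) gives
  χ_A(x) = x^3
which factors as x^3. The eigenvalues (with algebraic multiplicities) are λ = 0 with multiplicity 3.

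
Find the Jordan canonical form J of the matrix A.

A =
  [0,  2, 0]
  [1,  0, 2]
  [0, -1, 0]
J_3(0)

The characteristic polynomial is
  det(x·I − A) = x^3

Eigenvalues and multiplicities (the geometric multiplicity of λ is n − rank(A − λI), which equals the number of Jordan blocks for λ):
  λ = 0: algebraic multiplicity = 3, geometric multiplicity = 1

Determining the block sizes for each eigenvalue:
  λ = 0: one block (gm = 1), so the single block has size am = 3 → block sizes [3]

Assembling the blocks gives a Jordan form
J =
  [0, 1, 0]
  [0, 0, 1]
  [0, 0, 0]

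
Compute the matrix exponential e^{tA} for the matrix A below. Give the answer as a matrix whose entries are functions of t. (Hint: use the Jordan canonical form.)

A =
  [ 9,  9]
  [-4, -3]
e^{tA} =
  [6*t*exp(3*t) + exp(3*t), 9*t*exp(3*t)]
  [-4*t*exp(3*t), -6*t*exp(3*t) + exp(3*t)]

Strategy: write A = P · J · P⁻¹ where J is a Jordan canonical form, so e^{tA} = P · e^{tJ} · P⁻¹, and e^{tJ} can be computed block-by-block.

A has Jordan form
J =
  [3, 1]
  [0, 3]
(up to reordering of blocks).

Per-block formulas:
  For a 2×2 Jordan block J_2(3): exp(t · J_2(3)) = e^(3t)·(I + t·N), where N is the 2×2 nilpotent shift.

After assembling e^{tJ} and conjugating by P, we get:

e^{tA} =
  [6*t*exp(3*t) + exp(3*t), 9*t*exp(3*t)]
  [-4*t*exp(3*t), -6*t*exp(3*t) + exp(3*t)]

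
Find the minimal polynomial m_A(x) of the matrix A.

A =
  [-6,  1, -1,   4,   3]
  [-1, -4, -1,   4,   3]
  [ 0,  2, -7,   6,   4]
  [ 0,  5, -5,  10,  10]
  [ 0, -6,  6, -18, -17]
x^3 + 14*x^2 + 65*x + 100

The characteristic polynomial is χ_A(x) = (x + 4)*(x + 5)^4, so the eigenvalues are known. The minimal polynomial is
  m_A(x) = Π_λ (x − λ)^{k_λ}
where k_λ is the size of the *largest* Jordan block for λ (equivalently, the smallest k with (A − λI)^k v = 0 for every generalised eigenvector v of λ).

  λ = -5: largest Jordan block has size 2, contributing (x + 5)^2
  λ = -4: largest Jordan block has size 1, contributing (x + 4)

So m_A(x) = (x + 4)*(x + 5)^2 = x^3 + 14*x^2 + 65*x + 100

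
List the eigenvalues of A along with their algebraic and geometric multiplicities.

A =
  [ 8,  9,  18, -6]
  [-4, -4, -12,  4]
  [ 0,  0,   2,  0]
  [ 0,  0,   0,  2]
λ = 2: alg = 4, geom = 3

Step 1 — factor the characteristic polynomial to read off the algebraic multiplicities:
  χ_A(x) = (x - 2)^4

Step 2 — compute geometric multiplicities via the rank-nullity identity g(λ) = n − rank(A − λI):
  rank(A − (2)·I) = 1, so dim ker(A − (2)·I) = n − 1 = 3

Summary:
  λ = 2: algebraic multiplicity = 4, geometric multiplicity = 3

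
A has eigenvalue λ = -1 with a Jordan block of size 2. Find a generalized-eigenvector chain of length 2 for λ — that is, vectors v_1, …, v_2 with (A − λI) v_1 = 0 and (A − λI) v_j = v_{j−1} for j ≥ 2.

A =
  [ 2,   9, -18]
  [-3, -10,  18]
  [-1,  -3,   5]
A Jordan chain for λ = -1 of length 2:
v_1 = (3, -3, -1)ᵀ
v_2 = (1, 0, 0)ᵀ

Let N = A − (-1)·I. We want v_2 with N^2 v_2 = 0 but N^1 v_2 ≠ 0; then v_{j-1} := N · v_j for j = 2, …, 2.

Pick v_2 = (1, 0, 0)ᵀ.
Then v_1 = N · v_2 = (3, -3, -1)ᵀ.

Sanity check: (A − (-1)·I) v_1 = (0, 0, 0)ᵀ = 0. ✓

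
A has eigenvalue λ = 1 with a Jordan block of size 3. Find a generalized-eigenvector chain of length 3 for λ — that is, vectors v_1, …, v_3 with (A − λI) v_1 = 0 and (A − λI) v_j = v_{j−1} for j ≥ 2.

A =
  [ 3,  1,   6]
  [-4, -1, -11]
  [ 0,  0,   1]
A Jordan chain for λ = 1 of length 3:
v_1 = (1, -2, 0)ᵀ
v_2 = (6, -11, 0)ᵀ
v_3 = (0, 0, 1)ᵀ

Let N = A − (1)·I. We want v_3 with N^3 v_3 = 0 but N^2 v_3 ≠ 0; then v_{j-1} := N · v_j for j = 3, …, 2.

Pick v_3 = (0, 0, 1)ᵀ.
Then v_2 = N · v_3 = (6, -11, 0)ᵀ.
Then v_1 = N · v_2 = (1, -2, 0)ᵀ.

Sanity check: (A − (1)·I) v_1 = (0, 0, 0)ᵀ = 0. ✓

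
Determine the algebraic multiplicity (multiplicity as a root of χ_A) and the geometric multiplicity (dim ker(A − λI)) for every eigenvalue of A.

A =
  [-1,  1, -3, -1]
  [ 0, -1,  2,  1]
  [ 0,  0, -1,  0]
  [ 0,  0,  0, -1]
λ = -1: alg = 4, geom = 2

Step 1 — factor the characteristic polynomial to read off the algebraic multiplicities:
  χ_A(x) = (x + 1)^4

Step 2 — compute geometric multiplicities via the rank-nullity identity g(λ) = n − rank(A − λI):
  rank(A − (-1)·I) = 2, so dim ker(A − (-1)·I) = n − 2 = 2

Summary:
  λ = -1: algebraic multiplicity = 4, geometric multiplicity = 2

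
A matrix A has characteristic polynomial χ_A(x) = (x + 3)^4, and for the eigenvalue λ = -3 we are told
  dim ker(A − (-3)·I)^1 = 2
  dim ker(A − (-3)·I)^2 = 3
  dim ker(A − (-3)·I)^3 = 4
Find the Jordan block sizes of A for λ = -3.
Block sizes for λ = -3: [3, 1]

From the dimensions of kernels of powers, the number of Jordan blocks of size at least j is d_j − d_{j−1} where d_j = dim ker(N^j) (with d_0 = 0). Computing the differences gives [2, 1, 1].
The number of blocks of size exactly k is (#blocks of size ≥ k) − (#blocks of size ≥ k + 1), so the partition is: 1 block(s) of size 1, 1 block(s) of size 3.
In nonincreasing order the block sizes are [3, 1].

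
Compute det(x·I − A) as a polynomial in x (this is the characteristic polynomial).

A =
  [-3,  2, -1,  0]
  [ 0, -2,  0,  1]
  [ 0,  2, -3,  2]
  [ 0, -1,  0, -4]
x^4 + 12*x^3 + 54*x^2 + 108*x + 81

Expanding det(x·I − A) (e.g. by cofactor expansion or by noting that A is similar to its Jordan form J, which has the same characteristic polynomial as A) gives
  χ_A(x) = x^4 + 12*x^3 + 54*x^2 + 108*x + 81
which factors as (x + 3)^4. The eigenvalues (with algebraic multiplicities) are λ = -3 with multiplicity 4.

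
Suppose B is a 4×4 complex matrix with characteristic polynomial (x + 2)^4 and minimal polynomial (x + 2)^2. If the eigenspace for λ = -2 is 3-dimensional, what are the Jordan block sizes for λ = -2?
Block sizes for λ = -2: [2, 1, 1]

Step 1 — from the characteristic polynomial, algebraic multiplicity of λ = -2 is 4. From dim ker(B − (-2)·I) = 3, there are exactly 3 Jordan blocks for λ = -2.
Step 2 — from the minimal polynomial, the factor (x + 2)^2 tells us the largest block for λ = -2 has size 2.
Step 3 — with total size 4, 3 blocks, and largest block 2, the block sizes (in nonincreasing order) are [2, 1, 1].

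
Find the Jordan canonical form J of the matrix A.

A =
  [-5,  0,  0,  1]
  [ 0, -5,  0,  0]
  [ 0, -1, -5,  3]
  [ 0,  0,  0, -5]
J_2(-5) ⊕ J_2(-5)

The characteristic polynomial is
  det(x·I − A) = x^4 + 20*x^3 + 150*x^2 + 500*x + 625 = (x + 5)^4

Eigenvalues and multiplicities (the geometric multiplicity of λ is n − rank(A − λI), which equals the number of Jordan blocks for λ):
  λ = -5: algebraic multiplicity = 4, geometric multiplicity = 2

Determining the block sizes for each eigenvalue:
  λ = -5: with am = 4 and gm = 2, the partition is not yet determined (e.g. several partitions of 4 into 2 parts exist). Let N = A − (-5)·I. Computing rank(N^1) = 2, rank(N^2) = 0; the number of blocks of size ≥ j is rank(N^{j−1}) − rank(N^j), giving [2, 2]. So we have 2 block(s) of size 2 → block sizes [2, 2]

Assembling the blocks gives a Jordan form
J =
  [-5,  1,  0,  0]
  [ 0, -5,  0,  0]
  [ 0,  0, -5,  1]
  [ 0,  0,  0, -5]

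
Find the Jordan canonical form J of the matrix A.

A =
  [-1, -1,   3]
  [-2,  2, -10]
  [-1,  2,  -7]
J_3(-2)

The characteristic polynomial is
  det(x·I − A) = x^3 + 6*x^2 + 12*x + 8 = (x + 2)^3

Eigenvalues and multiplicities (the geometric multiplicity of λ is n − rank(A − λI), which equals the number of Jordan blocks for λ):
  λ = -2: algebraic multiplicity = 3, geometric multiplicity = 1

Determining the block sizes for each eigenvalue:
  λ = -2: one block (gm = 1), so the single block has size am = 3 → block sizes [3]

Assembling the blocks gives a Jordan form
J =
  [-2,  1,  0]
  [ 0, -2,  1]
  [ 0,  0, -2]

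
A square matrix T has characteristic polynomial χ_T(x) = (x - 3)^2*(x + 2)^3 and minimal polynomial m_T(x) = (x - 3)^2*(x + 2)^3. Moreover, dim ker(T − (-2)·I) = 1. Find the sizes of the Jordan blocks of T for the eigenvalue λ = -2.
Block sizes for λ = -2: [3]

Step 1 — from the characteristic polynomial, algebraic multiplicity of λ = -2 is 3. From dim ker(T − (-2)·I) = 1, there are exactly 1 Jordan blocks for λ = -2.
Step 2 — from the minimal polynomial, the factor (x + 2)^3 tells us the largest block for λ = -2 has size 3.
Step 3 — with total size 3, 1 blocks, and largest block 3, the block sizes (in nonincreasing order) are [3].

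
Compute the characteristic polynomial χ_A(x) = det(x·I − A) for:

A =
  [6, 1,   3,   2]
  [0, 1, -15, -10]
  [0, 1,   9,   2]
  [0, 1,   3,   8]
x^4 - 24*x^3 + 216*x^2 - 864*x + 1296

Expanding det(x·I − A) (e.g. by cofactor expansion or by noting that A is similar to its Jordan form J, which has the same characteristic polynomial as A) gives
  χ_A(x) = x^4 - 24*x^3 + 216*x^2 - 864*x + 1296
which factors as (x - 6)^4. The eigenvalues (with algebraic multiplicities) are λ = 6 with multiplicity 4.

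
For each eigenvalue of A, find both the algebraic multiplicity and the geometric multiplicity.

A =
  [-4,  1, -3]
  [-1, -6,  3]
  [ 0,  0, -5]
λ = -5: alg = 3, geom = 2

Step 1 — factor the characteristic polynomial to read off the algebraic multiplicities:
  χ_A(x) = (x + 5)^3

Step 2 — compute geometric multiplicities via the rank-nullity identity g(λ) = n − rank(A − λI):
  rank(A − (-5)·I) = 1, so dim ker(A − (-5)·I) = n − 1 = 2

Summary:
  λ = -5: algebraic multiplicity = 3, geometric multiplicity = 2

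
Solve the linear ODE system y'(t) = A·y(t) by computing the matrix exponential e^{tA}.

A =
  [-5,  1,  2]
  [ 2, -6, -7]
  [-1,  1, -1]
e^{tA} =
  [t^2*exp(-4*t)/2 - t*exp(-4*t) + exp(-4*t), -t^2*exp(-4*t)/2 + t*exp(-4*t), -3*t^2*exp(-4*t)/2 + 2*t*exp(-4*t)]
  [t^2*exp(-4*t)/2 + 2*t*exp(-4*t), -t^2*exp(-4*t)/2 - 2*t*exp(-4*t) + exp(-4*t), -3*t^2*exp(-4*t)/2 - 7*t*exp(-4*t)]
  [-t*exp(-4*t), t*exp(-4*t), 3*t*exp(-4*t) + exp(-4*t)]

Strategy: write A = P · J · P⁻¹ where J is a Jordan canonical form, so e^{tA} = P · e^{tJ} · P⁻¹, and e^{tJ} can be computed block-by-block.

A has Jordan form
J =
  [-4,  1,  0]
  [ 0, -4,  1]
  [ 0,  0, -4]
(up to reordering of blocks).

Per-block formulas:
  For a 3×3 Jordan block J_3(-4): exp(t · J_3(-4)) = e^(-4t)·(I + t·N + (t^2/2)·N^2), where N is the 3×3 nilpotent shift.

After assembling e^{tJ} and conjugating by P, we get:

e^{tA} =
  [t^2*exp(-4*t)/2 - t*exp(-4*t) + exp(-4*t), -t^2*exp(-4*t)/2 + t*exp(-4*t), -3*t^2*exp(-4*t)/2 + 2*t*exp(-4*t)]
  [t^2*exp(-4*t)/2 + 2*t*exp(-4*t), -t^2*exp(-4*t)/2 - 2*t*exp(-4*t) + exp(-4*t), -3*t^2*exp(-4*t)/2 - 7*t*exp(-4*t)]
  [-t*exp(-4*t), t*exp(-4*t), 3*t*exp(-4*t) + exp(-4*t)]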